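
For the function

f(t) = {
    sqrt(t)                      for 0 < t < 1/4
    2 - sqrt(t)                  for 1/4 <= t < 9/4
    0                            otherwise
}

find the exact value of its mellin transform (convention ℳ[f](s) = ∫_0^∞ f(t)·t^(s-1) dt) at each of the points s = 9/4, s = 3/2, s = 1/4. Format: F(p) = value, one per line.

F(9/4) = sqrt(2)*(-26 + 1377*sqrt(3))/1584
F(3/2) = 179/96
F(1/4) = sqrt(2)*(-10 + 9*sqrt(3))/3

remove the power substitution first: t on [0, 1/2); 2 - t on [1/2, 3/2)
f breaks at 1/4 into 2 integrals to sum
segment [0, 1/4) carries sqrt(t); integrate it
on [1/4, 9/4) integrate f = (2 - sqrt(t)) against the kernel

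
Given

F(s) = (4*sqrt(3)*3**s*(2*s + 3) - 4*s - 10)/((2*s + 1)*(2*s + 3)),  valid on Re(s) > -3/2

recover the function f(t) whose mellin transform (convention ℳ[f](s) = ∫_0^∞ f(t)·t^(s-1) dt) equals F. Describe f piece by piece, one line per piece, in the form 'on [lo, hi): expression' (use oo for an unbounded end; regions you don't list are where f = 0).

breakpoints 1: one integral from each of the 2 segments
between 0 and 1 the integrand is t**(3/2)·t^(s-1)
segment [1, 3) carries 2*sqrt(t); integrate it

on [0, 1): t**(3/2)
on [1, 3): 2*sqrt(t)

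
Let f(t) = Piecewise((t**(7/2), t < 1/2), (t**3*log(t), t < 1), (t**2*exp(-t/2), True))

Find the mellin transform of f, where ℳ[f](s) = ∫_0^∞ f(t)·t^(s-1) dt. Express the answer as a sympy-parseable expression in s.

(32*2**(2*s)*(2*s + 7)*(2*s + (s + 2)**2 + 5)*uppergamma(s + 2, 1/2) - 8*2**s*(2*s + 7) + 2*s + (s + 2)*(2*s + 7)*log(2) + (2*s + 7)*log(2) + sqrt(2)*(2*s + (s + 2)**2 + 5) + 7)/(8*2**s*(2*s + 7)*(2*s + (s + 2)**2 + 5))
  Re(s) > -7/2

remove the shared t-power first: t**(3/2) on [0, 1/2); t*log(t) on [1/2, 1); exp(-t/2) on [1, ∞)
summing 3 kernel integrals split by 1/2, 1 yields ℳ[f](s)
∫ t**(7/2)·t^(s-1) over [0, 1/2)
for t in [1/2, 1): the term is ∫ t**3*log(t)·t^(s-1)
over [1, ∞), the kernel integral of t**2*exp(-t/2) enters the sum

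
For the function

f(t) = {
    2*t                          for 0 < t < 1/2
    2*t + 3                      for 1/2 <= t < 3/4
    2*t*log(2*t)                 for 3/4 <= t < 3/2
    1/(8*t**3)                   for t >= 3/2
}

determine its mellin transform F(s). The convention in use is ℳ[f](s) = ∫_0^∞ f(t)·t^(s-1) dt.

(-162*2**s*s*(s - 3)*(s**2 + 2*s + 1) - 162*2**s*(s - 3)*(s**2 + 2*s + 1) - 81*3**s*s**2*(s - 3)*(s + 1)*log(3) + 81*3**s*s**2*(s - 3)*(s + 1)*log(2) - 81*3**s*s*(s - 3)*(s + 1)*log(3) + 81*3**s*s*(s - 3)*(s + 1)*log(2) + 81*3**s*s*(s - 3)*(s + 1) + 243*3**s*s*(s - 3)*(s**2 + 2*s + 1) + 162*3**s*(s - 3)*(s**2 + 2*s + 1) + 162*6**s*s**2*(s - 3)*(s + 1)*log(3) - 162*6**s*s*(s - 3)*(s + 1) + 162*6**s*s*(s - 3)*(s + 1)*log(3) - 2*6**s*s*(s + 1)*(s**2 + 2*s + 1))/(54*2**(2*s)*s*(s - 3)*(s + 1)*(s**2 + 2*s + 1))
  -1 < Re(s) < 3

reversing the common scale on t: t on [0, 1); t + 3 on [1, 3/2); t*log(t) on [3/2, 3); …
cuts at 1/2, 3/4, 3/2: linearity sums the 4 kernel integrals
∫ 2*t·t^(s-1) over [0, 1/2)
on [1/2, 3/4): add ∫ (2*t + 3)·t^(s-1) dt
on [3/4, 3/2): add ∫ 2*t*log(2*t)·t^(s-1) dt
between 3/2 and ∞ the integrand is 1/(8*t**3)·t^(s-1)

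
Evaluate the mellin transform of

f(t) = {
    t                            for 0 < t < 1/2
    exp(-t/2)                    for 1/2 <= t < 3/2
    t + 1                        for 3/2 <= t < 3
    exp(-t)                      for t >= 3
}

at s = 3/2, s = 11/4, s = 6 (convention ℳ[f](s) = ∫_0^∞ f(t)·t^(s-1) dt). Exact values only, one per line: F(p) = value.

F(3/2) = -19*sqrt(6)/20 - sqrt(6)*exp(-3/4) - sqrt(2)*sqrt(pi)*erfc(sqrt(3)/2) + sqrt(pi)*erfc(sqrt(3))/2 + sqrt(2)/20 + sqrt(3)*exp(-3) + sqrt(2)*exp(-1/4) + sqrt(2)*sqrt(pi)*erfc(1/2) + 28*sqrt(3)/5
F(11/4) = 2**(1/4)*(-2640*sqrt(2)*uppergamma(11/4, 3/4) - 567*3**(3/4) + 11 + 330*2**(3/4)*uppergamma(11/4, 3) + 2640*sqrt(2)*uppergamma(11/4, 1/4) + 3456*6**(3/4))/660
F(6) = -260103*exp(-3/4)/16 + 2208*exp(-3) + 384913/896 + 157781*exp(-1/4)/16

treat the 4 regions marked off by 1/2, 3/2, 3 separately and sum
for t in [0, 1/2): the term is ∫ t·t^(s-1)
segment [1/2, 3/2) carries exp(-t/2); integrate it
on [3/2, 3) integrate f = (t + 1) against the kernel
segment [3, ∞) carries exp(-t); integrate it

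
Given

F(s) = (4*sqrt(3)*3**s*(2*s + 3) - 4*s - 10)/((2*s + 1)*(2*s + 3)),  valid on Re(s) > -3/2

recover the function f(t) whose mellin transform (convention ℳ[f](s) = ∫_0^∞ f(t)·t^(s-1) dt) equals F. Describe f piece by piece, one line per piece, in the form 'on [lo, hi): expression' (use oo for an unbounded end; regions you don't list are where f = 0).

the 2 pieces separated at 1 each add one integral
segment [0, 1) carries t**(3/2); integrate it
on [1, 3): add ∫ 2*sqrt(t)·t^(s-1) dt

on [0, 1): t**(3/2)
on [1, 3): 2*sqrt(t)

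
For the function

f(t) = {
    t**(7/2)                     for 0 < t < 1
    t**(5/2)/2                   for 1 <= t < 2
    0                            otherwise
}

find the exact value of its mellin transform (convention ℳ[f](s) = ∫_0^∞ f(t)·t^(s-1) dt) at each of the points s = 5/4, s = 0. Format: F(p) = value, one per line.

F(5/4) = 22/285 + 16*2**(3/4)/15
F(0) = 3/35 + 4*sqrt(2)/5

strip the shared t-power: t**(3/2) on [0, 1); sqrt(t)/2 on [1, 2)
peel off the shared t-power: t on [0, 1); 1/2 on [1, 2)
integrate the 2 segments split at 1, then add the results
∫ t**(7/2)·t^(s-1) over [0, 1)
over [1, 2), the kernel integral of t**(5/2)/2 enters the sum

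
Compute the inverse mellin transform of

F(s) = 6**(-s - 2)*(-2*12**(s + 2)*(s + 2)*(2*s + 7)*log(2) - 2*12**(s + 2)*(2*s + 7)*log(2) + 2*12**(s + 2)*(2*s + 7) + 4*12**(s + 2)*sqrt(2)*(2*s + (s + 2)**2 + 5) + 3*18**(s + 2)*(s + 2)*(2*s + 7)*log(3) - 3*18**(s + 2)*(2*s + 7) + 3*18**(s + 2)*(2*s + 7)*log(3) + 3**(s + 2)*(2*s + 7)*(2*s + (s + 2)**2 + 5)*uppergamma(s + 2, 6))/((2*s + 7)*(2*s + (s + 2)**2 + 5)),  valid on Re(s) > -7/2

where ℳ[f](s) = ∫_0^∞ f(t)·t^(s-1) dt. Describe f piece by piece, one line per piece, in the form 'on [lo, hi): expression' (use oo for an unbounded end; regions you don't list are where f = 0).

on [0, 2): t**(7/2)
on [2, 3): t**3*log(t)
on [3, oo): t**2*exp(-2*t)

the shared t-power comes off first: t**(5/2) on [0, 2); t**2*log(t) on [2, 3); t*exp(-2*t) on [3, ∞)
reversing the shared t-power: t**(3/2) on [0, 2); t*log(t) on [2, 3); exp(-2*t) on [3, ∞)
linearity at 2, 3 turns ℳ[f](s) into 3 summed integrals
on [0, 2): add ∫ t**(7/2)·t^(s-1) dt
[2, 3) adds the kernel integral of t**3*log(t)
between 3 and ∞ the integrand is t**2*exp(-2*t)·t^(s-1)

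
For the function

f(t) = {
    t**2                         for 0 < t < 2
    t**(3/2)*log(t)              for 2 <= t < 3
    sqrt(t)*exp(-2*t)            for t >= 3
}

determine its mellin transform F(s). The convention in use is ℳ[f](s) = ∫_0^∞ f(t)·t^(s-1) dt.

remove the shared t-power first: t**(3/2) on [0, 2); t*log(t) on [2, 3); exp(-2*t) on [3, ∞)
cuts at 2, 3: linearity sums the 3 kernel integrals
on [0, 2): add ∫ t**2·t^(s-1) dt
the [2, 3) slice contributes ∫ t**(3/2)*log(t)·t^(s-1) dt
piece [3, ∞): integrate sqrt(t)*exp(-2*t) against the kernel

6**(1/2 - s)*(-4*12**(s + 1/2)*(s + 2)*(2*s + 1)*log(2) - 8*12**(s + 1/2)*(s + 2)*log(2) + 8*12**(s + 1/2)*(s + 2) + 2*12**(s + 1/2)*sqrt(2)*(8*s + (2*s + 1)**2 + 8) + 6*18**(s + 1/2)*(s + 2)*(2*s + 1)*log(3) - 12*18**(s + 1/2)*(s + 2) + 12*18**(s + 1/2)*(s + 2)*log(3) + 3**(s + 1/2)*(s + 2)*(8*s + (2*s + 1)**2 + 8)*uppergamma(s + 1/2, 6))/(6*(s + 2)*(8*s + (2*s + 1)**2 + 8))
  Re(s) > -2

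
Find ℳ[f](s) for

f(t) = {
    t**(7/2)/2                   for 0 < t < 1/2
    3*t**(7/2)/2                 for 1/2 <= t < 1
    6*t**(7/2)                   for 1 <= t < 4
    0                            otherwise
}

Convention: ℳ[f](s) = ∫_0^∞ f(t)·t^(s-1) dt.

(12288*2**(2*s) - 2**(1/2 - s) - 72)/(8*(2*s + 7))
  Re(s) > -7/2

decompose at 1/2, 1; ℳ[f](s) sums the 3 pieces' integrals
on [0, 1/2) integrate f = t**(7/2)/2 against the kernel
the [1/2, 1) slice contributes ∫ 3*t**(7/2)/2·t^(s-1) dt
on [1, 4): add ∫ 6*t**(7/2)·t^(s-1) dt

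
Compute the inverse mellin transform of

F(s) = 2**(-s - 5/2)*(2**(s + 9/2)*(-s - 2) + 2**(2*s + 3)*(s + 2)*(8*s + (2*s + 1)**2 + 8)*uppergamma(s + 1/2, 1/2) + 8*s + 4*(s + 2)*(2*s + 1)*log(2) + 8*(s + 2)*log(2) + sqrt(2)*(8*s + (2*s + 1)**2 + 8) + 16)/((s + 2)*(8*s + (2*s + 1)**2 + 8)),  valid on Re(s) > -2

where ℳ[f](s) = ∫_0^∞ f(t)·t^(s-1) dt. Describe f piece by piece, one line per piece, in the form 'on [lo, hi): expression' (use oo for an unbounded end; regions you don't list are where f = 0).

the shared t-power comes off first: t**(3/2) on [0, 1/2); t*log(t) on [1/2, 1); exp(-t/2) on [1, ∞)
cuts at 1/2, 1: linearity sums the 3 kernel integrals
over [0, 1/2), the kernel integral of t**2 enters the sum
piece [1/2, 1): integrate t**(3/2)*log(t) against the kernel
∫ sqrt(t)*exp(-t/2)·t^(s-1) over [1, ∞)

on [0, 1/2): t**2
on [1/2, 1): t**(3/2)*log(t)
on [1, oo): sqrt(t)*exp(-t/2)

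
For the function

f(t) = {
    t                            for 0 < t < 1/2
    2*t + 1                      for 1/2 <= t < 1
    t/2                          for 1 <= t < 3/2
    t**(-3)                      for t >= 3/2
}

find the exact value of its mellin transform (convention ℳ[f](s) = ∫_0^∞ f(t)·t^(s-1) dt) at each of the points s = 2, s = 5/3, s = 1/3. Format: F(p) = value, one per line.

treat the 4 regions marked off by 1/2, 1, 3/2 separately and sum
∫ over [0, 1/2) of t·t^(s-1) joins the sum
∫ over [1/2, 1) of (2*t + 1)·t^(s-1) joins the sum
segment 1 to 3/2 holds t/2; add its integral
[3/2, ∞) adds the kernel integral of t**(-3)

F(2) = 33/16
F(5/3) = 2**(1/3)*(-378 + 725*3**(2/3) + 1116*2**(2/3))/1920
F(1/3) = 2**(2/3)*(-486 + 97*3**(1/3) + 594*2**(1/3))/288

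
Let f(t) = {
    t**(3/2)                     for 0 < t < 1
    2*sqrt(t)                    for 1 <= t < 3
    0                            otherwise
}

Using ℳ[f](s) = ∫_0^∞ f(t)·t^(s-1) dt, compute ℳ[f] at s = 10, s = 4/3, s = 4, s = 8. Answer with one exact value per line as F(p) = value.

F(10) = -50/483 + 78732*sqrt(3)/7
F(4/3) = -138/187 + 36*3**(5/6)/11
F(4) = -26/99 + 36*sqrt(3)
F(8) = -42/323 + 26244*sqrt(3)/17

decompose at 1; ℳ[f](s) sums the 2 pieces' integrals
over [0, 1), the kernel integral of t**(3/2) enters the sum
∫ 2*sqrt(t)·t^(s-1) over [1, 3)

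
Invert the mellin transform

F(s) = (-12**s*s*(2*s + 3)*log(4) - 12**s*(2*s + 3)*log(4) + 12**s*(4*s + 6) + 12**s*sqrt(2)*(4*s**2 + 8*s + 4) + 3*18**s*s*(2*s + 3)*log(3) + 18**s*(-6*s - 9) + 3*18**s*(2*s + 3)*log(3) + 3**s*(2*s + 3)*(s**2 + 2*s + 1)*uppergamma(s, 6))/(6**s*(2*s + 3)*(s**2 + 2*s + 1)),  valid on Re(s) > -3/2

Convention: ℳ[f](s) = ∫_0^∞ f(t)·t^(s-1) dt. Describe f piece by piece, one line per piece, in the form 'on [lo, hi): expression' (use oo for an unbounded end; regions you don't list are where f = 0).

on [0, 2): t**(3/2)
on [2, 3): t*log(t)
on [3, oo): exp(-2*t)

along the cuts 2, 3, ℳ[f](s) splits into 3 integrals
over [0, 2), the kernel integral of t**(3/2) enters the sum
for t in [2, 3): the term is ∫ t*log(t)·t^(s-1)
on [3, ∞) integrate f = exp(-2*t) against the kernel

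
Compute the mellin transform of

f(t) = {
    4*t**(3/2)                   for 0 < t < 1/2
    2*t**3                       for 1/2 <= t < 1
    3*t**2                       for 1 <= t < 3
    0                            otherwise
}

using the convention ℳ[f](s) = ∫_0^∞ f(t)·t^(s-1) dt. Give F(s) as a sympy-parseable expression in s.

(2**(7/2 - s)*(s + 2)*(s + 3) + 4*3**(s + 3)*(s + 3)*(2*s + 3) + 8*(s + 2)*(2*s + 3) - 12*(s + 3)*(2*s + 3) - (s + 2)*(2*s + 3)/2**s)/(4*(s + 2)*(s + 3)*(2*s + 3))
  Re(s) > -3/2

along the cuts 1/2, 1, ℳ[f](s) splits into 3 integrals
on [0, 1/2) integrate f = 4*t**(3/2) against the kernel
segment 1/2 to 1 holds 2*t**3; add its integral
on [1, 3): add ∫ 3*t**2·t^(s-1) dt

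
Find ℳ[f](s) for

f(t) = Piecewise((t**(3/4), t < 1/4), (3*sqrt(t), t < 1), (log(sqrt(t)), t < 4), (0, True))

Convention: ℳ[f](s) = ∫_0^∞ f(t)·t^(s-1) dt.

invert the power substitution to get t**(3/2) on [0, 1/2); 3*t on [1/2, 1); log(t) on [1, 2)
decompose at 1/4, 1; ℳ[f](s) sums the 3 pieces' integrals
the [0, 1/4) slice contributes ∫ t**(3/4)·t^(s-1) dt
piece [1/4, 1): integrate 3*sqrt(t) against the kernel
over [1, 4), the kernel integral of log(sqrt(t)) enters the sum

2**(-2*s - 1)*(16**s*s*(2*s + 1)*(4*s + 3)*log(4) - 16**s*(2*s + 1)*(4*s + 3) + 2**(2*s + 2)*s**2*(12*s + 9) + 4**s*(2*s + 1)*(4*s + 3) + s**2*(-24*s - 18) + sqrt(2)*s**2*(4*s + 2))/(s**2*(2*s + 1)*(4*s + 3))
  Re(s) > -3/4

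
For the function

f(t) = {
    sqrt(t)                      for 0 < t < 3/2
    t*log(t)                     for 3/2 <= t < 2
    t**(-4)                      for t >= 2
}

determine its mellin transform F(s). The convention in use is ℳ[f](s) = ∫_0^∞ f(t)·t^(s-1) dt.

integrate the 3 segments split at 3/2, 2, then add the results
[0, 3/2) adds the kernel integral of sqrt(t)
∫ t*log(t)·t^(s-1) over [3/2, 2)
[2, ∞) adds the kernel integral of t**(-4)

(-32*2**(2*s)*(s - 4)*(2*s + 1) + 3**s*s*(s - 4)*(2*s + 1)*(-24*log(3) + 24*log(2)) + 3**s*(s - 4)*(2*s + 1)*(-24*log(3) + 24*log(2)) + 24*3**s*(s - 4)*(2*s + 1) + 16*3**s*sqrt(6)*(s - 4)*(s**2 + 2*s + 1) + 32*4**s*s*(s - 4)*(2*s + 1)*log(2) + 32*4**s*(s - 4)*(2*s + 1)*log(2) - 4**s*(2*s + 1)*(s**2 + 2*s + 1))/(16*2**s*(s - 4)*(2*s + 1)*(s**2 + 2*s + 1))
  -1/2 < Re(s) < 4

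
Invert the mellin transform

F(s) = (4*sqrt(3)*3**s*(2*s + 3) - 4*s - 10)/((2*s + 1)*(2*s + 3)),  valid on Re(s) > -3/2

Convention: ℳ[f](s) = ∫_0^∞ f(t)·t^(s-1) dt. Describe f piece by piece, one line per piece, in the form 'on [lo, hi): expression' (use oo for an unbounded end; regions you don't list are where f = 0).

f breaks at 1 into 2 integrals to sum
∫ t**(3/2)·t^(s-1) over [0, 1)
[1, 3) adds the kernel integral of 2*sqrt(t)

on [0, 1): t**(3/2)
on [1, 3): 2*sqrt(t)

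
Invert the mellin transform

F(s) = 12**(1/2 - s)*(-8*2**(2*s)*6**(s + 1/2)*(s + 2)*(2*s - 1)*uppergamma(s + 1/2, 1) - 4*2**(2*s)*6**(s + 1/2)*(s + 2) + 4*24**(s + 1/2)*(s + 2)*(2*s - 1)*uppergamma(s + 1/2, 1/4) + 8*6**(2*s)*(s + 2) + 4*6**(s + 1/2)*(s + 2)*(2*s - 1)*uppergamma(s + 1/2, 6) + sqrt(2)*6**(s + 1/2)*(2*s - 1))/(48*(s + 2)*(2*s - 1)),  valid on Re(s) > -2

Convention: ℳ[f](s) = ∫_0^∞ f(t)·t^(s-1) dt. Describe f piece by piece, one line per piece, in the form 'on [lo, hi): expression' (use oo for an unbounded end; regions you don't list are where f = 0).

on [0, 1/2): t**2
on [1/2, 2): sqrt(t)*exp(-t/2)
on [2, 3): 1/(2*sqrt(t))
on [3, oo): sqrt(t)*exp(-2*t)

undo the shared t-power: t**(3/2) on [0, 1/2); exp(-t/2) on [1/2, 2); 1/(2*t) on [2, 3); …
along the cuts 1/2, 2, 3, ℳ[f](s) splits into 4 integrals
segment 0 to 1/2 holds t**2; add its integral
over [1/2, 2), the kernel integral of sqrt(t)*exp(-t/2) enters the sum
segment 2 to 3 holds 1/(2*sqrt(t)); add its integral
piece [3, ∞): integrate sqrt(t)*exp(-2*t) against the kernel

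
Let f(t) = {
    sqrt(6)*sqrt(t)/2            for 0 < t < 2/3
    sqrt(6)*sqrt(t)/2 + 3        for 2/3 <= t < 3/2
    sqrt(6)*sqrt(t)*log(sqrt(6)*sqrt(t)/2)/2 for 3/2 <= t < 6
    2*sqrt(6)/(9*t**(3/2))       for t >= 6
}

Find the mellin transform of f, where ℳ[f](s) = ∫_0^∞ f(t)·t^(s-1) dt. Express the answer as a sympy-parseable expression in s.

remove the common scale on t first: sqrt(t) on [0, 1); sqrt(t) + 3 on [1, 9/4); sqrt(t)*log(sqrt(t)) on [9/4, 9); …
reversing the power substitution: t on [0, 1); t + 3 on [1, 3/2); t*log(t) on [3/2, 3); …
linearity at 2/3, 3/2, 6 turns ℳ[f](s) into 4 summed integrals
for t in [0, 2/3): the term is ∫ sqrt(6)*sqrt(t)/2·t^(s-1)
segment 2/3 to 3/2 holds (sqrt(6)*sqrt(t)/2 + 3); add its integral
for t in [3/2, 6): the term is ∫ sqrt(6)*sqrt(t)*log(sqrt(6)*sqrt(t)/2)/2·t^(s-1)
[6, ∞) adds the kernel integral of 2*sqrt(6)/(9*t**(3/2))

(-324*2**(2*s)*s*(2*s - 3)*(4*s**2 + 4*s + 1) - 162*2**(2*s)*(2*s - 3)*(4*s**2 + 4*s + 1) - 324*3**(2*s)*s**2*(2*s - 3)*(2*s + 1)*log(3) + 324*3**(2*s)*s**2*(2*s - 3)*(2*s + 1)*log(2) - 162*3**(2*s)*s*(2*s - 3)*(2*s + 1)*log(3) + 162*3**(2*s)*s*(2*s - 3)*(2*s + 1)*log(2) + 162*3**(2*s)*s*(2*s - 3)*(2*s + 1) + 486*3**(2*s)*s*(2*s - 3)*(4*s**2 + 4*s + 1) + 162*3**(2*s)*(2*s - 3)*(4*s**2 + 4*s + 1) + 648*6**(2*s)*s**2*(2*s - 3)*(2*s + 1)*log(3) - 324*6**(2*s)*s*(2*s - 3)*(2*s + 1) + 324*6**(2*s)*s*(2*s - 3)*(2*s + 1)*log(3) - 4*6**(2*s)*s*(2*s + 1)*(4*s**2 + 4*s + 1))/(54*2**(2*s)*(3/2)**s*s*(2*s - 3)*(2*s + 1)*(4*s**2 + 4*s + 1))
  -1/2 < Re(s) < 3/2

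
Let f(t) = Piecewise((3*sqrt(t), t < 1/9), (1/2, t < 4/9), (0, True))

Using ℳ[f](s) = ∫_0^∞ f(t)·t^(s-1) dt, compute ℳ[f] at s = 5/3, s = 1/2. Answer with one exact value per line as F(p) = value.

back out the power substitution: 3*t on [0, 1/3); 1/2 on [1/3, 2/3)
peel off the common scale on t: t on [0, 1); 1/2 on [1, 2)
along the cuts 1/9, ℳ[f](s) splits into 2 integrals
segment 0 to 1/9 holds 3*sqrt(t); add its integral
∫ 1/2·t^(s-1) over [1/9, 4/9)

F(5/3) = 3**(2/3)*(7 + 104*2**(1/3))/3510
F(1/2) = 2/3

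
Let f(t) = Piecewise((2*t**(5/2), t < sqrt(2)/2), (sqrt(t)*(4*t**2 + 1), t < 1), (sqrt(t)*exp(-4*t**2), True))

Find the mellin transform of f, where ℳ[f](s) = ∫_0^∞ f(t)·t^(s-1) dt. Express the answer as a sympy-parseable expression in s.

peel off the shared t-power: 2*t**2 on [0, sqrt(2)/2); 4*t**2 + 1 on [sqrt(2)/2, 1); exp(-4*t**2) on [1, ∞)
reversing the power substitution: 2*t on [0, 1/2); 4*t + 1 on [1/2, 1); exp(-4*t) on [1, ∞)
reversing the common scale on t: t on [0, 1); 2*t + 1 on [1, 2); exp(-2*t) on [2, ∞)
integrate the 3 segments split at sqrt(2)/2, 1, then add the results
piece [0, sqrt(2)/2): integrate 2*t**(5/2) against the kernel
over [sqrt(2)/2, 1), the kernel integral of sqrt(t)*(4*t**2 + 1) enters the sum
segment [1, ∞) carries sqrt(t)*exp(-4*t**2); integrate it

2**(-3*s/2 - 7/4)*(2**(s/2 + 1/4)*(2*s + 1)*(2*s + 5)*uppergamma(s/2 + 1/4, 4) + 2**(s + 7/2)*(-2*s - 1) - 2**(s + 9/2) + 2**(3*s/2 + 11/4)*(10*s + 5) + 2**(3*s/2 + 19/4))/((2*s + 1)*(2*s + 5))
  Re(s) > -5/2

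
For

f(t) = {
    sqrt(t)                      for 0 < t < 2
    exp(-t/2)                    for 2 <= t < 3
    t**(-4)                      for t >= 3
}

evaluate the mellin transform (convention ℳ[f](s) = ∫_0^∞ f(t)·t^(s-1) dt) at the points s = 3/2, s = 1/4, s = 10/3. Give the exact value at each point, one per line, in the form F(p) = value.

treat the 3 regions marked off by 2, 3 separately and sum
segment 0 to 2 holds sqrt(t); add its integral
between 2 and 3 the integrand is exp(-t/2)·t^(s-1)
segment 3 to ∞ holds t**(-4); add its integral

F(3/2) = -2*sqrt(3)*exp(-3/2) - sqrt(2)*sqrt(pi)*erfc(sqrt(6)/2) + 2*sqrt(3)/135 + sqrt(2)*sqrt(pi)*erfc(1) + 2*sqrt(2)*exp(-1) + 2
F(1/4) = -2**(1/4)*uppergamma(1/4, 3/2) + 4*3**(1/4)/1215 + 2**(1/4)*uppergamma(1/4, 1) + 4*2**(3/4)/3
F(10/3) = -8*2**(1/3)*uppergamma(10/3, 3/2) + 3**(1/3)/2 + 48*2**(5/6)/23 + 8*2**(1/3)*uppergamma(10/3, 1)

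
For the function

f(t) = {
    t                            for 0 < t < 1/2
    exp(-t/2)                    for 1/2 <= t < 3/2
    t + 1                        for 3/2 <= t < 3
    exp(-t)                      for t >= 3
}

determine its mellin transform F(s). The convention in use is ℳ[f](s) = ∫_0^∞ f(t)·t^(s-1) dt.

(2*2**s*s*(s + 1)*uppergamma(s, 3) - 5*3**s*s - 2*3**s + 2*4**s*s*(s + 1)*uppergamma(s, 1/4) - 2*4**s*s*(s + 1)*uppergamma(s, 3/4) + 8*6**s*s + 2*6**s + s)/(2*2**s*s*(s + 1))
  Re(s) > -1

along the cuts 1/2, 3/2, 3, ℳ[f](s) splits into 4 integrals
on [0, 1/2) integrate f = t against the kernel
between 1/2 and 3/2 the integrand is exp(-t/2)·t^(s-1)
piece [3/2, 3): integrate (t + 1) against the kernel
segment 3 to ∞ holds exp(-t); add its integral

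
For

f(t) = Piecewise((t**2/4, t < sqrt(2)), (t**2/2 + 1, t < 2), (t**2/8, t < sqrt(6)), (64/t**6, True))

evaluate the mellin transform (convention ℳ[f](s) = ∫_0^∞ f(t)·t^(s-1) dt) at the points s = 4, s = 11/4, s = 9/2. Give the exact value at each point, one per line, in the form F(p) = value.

remove the common scale on t first: t**2 on [0, sqrt(2)/2); 2*t**2 + 1 on [sqrt(2)/2, 1); t**2/2 on [1, sqrt(6)/2); …
back out the power substitution: t on [0, 1/2); 2*t + 1 on [1/2, 1); t/2 on [1, 3/2); …
along the cuts sqrt(2), 2, sqrt(6), ℳ[f](s) splits into 4 integrals
on [0, sqrt(2)) integrate f = t**2/4 against the kernel
on [sqrt(2), 2): add ∫ (t**2/2 + 1)·t^(s-1) dt
over [2, sqrt(6)), the kernel integral of t**2/8 enters the sum
on [sqrt(6), ∞) integrate f = 64/t**6 against the kernel

F(4) = 33/2
F(11/4) = -196*2**(3/8)/209 + 3322*6**(3/8)/2223 + 568*2**(3/4)/209
F(9/2) = -140*2**(1/4)/117 + 848*sqrt(2)/117 + 1318*6**(1/4)/117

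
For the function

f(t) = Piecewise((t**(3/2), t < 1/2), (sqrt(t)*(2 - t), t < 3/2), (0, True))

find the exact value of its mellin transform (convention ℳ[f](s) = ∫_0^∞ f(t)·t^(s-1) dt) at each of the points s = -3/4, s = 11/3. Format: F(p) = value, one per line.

peel off the shared t-power: t on [0, 1/2); 2 - t on [1/2, 3/2)
split f at 1/2: ℳ[f](s) collects 2 kernel integrals
for t in [0, 1/2): the term is ∫ t**(3/2)·t^(s-1)
∫ over [1/2, 3/2) of sqrt(t)*(2 - t)·t^(s-1) joins the sum

F(-3/4) = 2*2**(1/4)*(14 - 5*3**(3/4))/3
F(11/3) = 3*2**(5/6)*(-74 + 3969*3**(1/6))/24800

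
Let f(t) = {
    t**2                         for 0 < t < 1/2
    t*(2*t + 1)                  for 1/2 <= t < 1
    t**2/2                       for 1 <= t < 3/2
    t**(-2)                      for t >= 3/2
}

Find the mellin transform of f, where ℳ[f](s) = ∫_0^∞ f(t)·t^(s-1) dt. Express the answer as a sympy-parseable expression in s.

the shared t-power comes off first: t on [0, 1/2); 2*t + 1 on [1/2, 1); t/2 on [1, 3/2); …
treat the 4 regions marked off by 1/2, 1, 3/2 separately and sum
piece [0, 1/2): integrate t**2 against the kernel
segment 1/2 to 1 holds t*(2*t + 1); add its integral
on [1, 3/2): add ∫ t**2/2·t^(s-1) dt
over [3/2, ∞), the kernel integral of t**(-2) enters the sum

(180*2**s*s**2 - 108*2**s*s - 504*2**s + 49*3**s*s**2 - 177*3**s*s - 226*3**s - 54*s**2 + 18*s + 180)/(72*2**s*(s**3 + s**2 - 4*s - 4))
  -2 < Re(s) < 2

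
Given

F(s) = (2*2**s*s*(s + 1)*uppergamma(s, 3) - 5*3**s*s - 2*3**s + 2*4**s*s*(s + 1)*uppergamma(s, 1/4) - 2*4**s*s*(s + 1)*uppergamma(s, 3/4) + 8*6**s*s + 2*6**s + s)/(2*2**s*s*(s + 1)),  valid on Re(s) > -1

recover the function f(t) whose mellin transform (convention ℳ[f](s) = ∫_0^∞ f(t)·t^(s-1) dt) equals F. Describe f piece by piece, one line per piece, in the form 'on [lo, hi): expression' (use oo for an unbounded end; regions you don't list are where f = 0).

on [0, 1/2): t
on [1/2, 3/2): exp(-t/2)
on [3/2, 3): t + 1
on [3, oo): exp(-t)

f breaks at 1/2, 3/2, 3 into 4 integrals to sum
for t in [0, 1/2): the term is ∫ t·t^(s-1)
on [1/2, 3/2) integrate f = exp(-t/2) against the kernel
piece [3/2, 3): integrate (t + 1) against the kernel
segment [3, ∞) carries exp(-t); integrate it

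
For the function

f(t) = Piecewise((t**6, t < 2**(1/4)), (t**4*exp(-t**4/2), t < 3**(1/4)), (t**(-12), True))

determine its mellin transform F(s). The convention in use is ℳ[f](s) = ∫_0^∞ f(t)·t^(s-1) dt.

(27*2**(s/4)*(s - 12)*(s + 6)*uppergamma(s/4 + 1, 1) - 27*2**(s/4)*(s - 12)*(s + 6)*uppergamma(s/4 + 1, 3/2) + 108*2**(s/4 + 1/2)*(s - 12) - 2*3**(s/4)*(s + 6))/(54*(s - 12)*(s + 6))
  -6 < Re(s) < 12

the power substitution comes off first: t**3 on [0, sqrt(2)); t**2*exp(-t**2/2) on [sqrt(2), sqrt(3)); t**(-6) on [sqrt(3), ∞)
peel off the power substitution: t**(3/2) on [0, 2); t*exp(-t/2) on [2, 3); t**(-3) on [3, ∞)
remove the shared t-power first: sqrt(t) on [0, 2); exp(-t/2) on [2, 3); t**(-4) on [3, ∞)
f breaks at 2**(1/4), 3**(1/4) into 3 integrals to sum
on [0, 2**(1/4)) integrate f = t**6 against the kernel
segment [2**(1/4), 3**(1/4)) carries t**4*exp(-t**4/2); integrate it
segment 3**(1/4) to ∞ holds t**(-12); add its integral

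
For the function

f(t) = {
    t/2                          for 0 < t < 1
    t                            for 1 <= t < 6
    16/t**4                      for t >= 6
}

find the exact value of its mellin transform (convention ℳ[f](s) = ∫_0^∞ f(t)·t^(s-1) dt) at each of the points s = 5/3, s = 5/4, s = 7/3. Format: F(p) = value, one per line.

F(5/3) = -3/16 + 1705*6**(2/3)/126
F(5/4) = -2/9 + 4760*6**(1/4)/297
F(7/3) = -3/20 + 976*6**(1/3)/15

remove the common scale on t first: t on [0, 1/2); 2*t on [1/2, 3); t**(-4) on [3, ∞)
along the cuts 1, 6, ℳ[f](s) splits into 3 integrals
on [0, 1): add ∫ t/2·t^(s-1) dt
∫ t·t^(s-1) over [1, 6)
for t in [6, ∞): the term is ∫ 16/t**4·t^(s-1)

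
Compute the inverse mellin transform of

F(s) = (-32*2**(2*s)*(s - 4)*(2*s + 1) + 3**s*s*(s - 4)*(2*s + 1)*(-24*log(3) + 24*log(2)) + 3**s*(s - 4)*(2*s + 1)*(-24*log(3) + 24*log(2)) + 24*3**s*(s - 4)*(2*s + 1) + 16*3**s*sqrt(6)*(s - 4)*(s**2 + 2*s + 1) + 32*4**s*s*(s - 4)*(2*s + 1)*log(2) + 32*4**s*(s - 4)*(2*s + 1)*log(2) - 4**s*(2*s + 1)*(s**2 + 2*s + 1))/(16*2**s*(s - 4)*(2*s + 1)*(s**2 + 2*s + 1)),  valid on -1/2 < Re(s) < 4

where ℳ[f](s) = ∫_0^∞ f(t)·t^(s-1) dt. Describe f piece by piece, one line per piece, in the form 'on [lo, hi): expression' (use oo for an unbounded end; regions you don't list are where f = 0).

along the cuts 3/2, 2, ℳ[f](s) splits into 3 integrals
∫ over [0, 3/2) of sqrt(t)·t^(s-1) joins the sum
∫ over [3/2, 2) of t*log(t)·t^(s-1) joins the sum
on [2, ∞) integrate f = t**(-4) against the kernel

on [0, 3/2): sqrt(t)
on [3/2, 2): t*log(t)
on [2, oo): t**(-4)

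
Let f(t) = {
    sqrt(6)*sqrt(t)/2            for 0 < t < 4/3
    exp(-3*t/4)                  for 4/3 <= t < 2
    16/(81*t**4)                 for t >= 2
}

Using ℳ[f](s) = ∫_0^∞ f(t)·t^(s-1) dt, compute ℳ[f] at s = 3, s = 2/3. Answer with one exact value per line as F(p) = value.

peel off the common scale on t: sqrt(t) on [0, 2); exp(-t/2) on [2, 3); t**(-4) on [3, ∞)
the 3 pieces separated at 4/3, 2 each add one integral
piece [0, 4/3): integrate sqrt(6)*sqrt(t)/2 against the kernel
∫ over [4/3, 2) of exp(-3*t/4)·t^(s-1) joins the sum
between 2 and ∞ the integrand is 16/(81*t**4)·t^(s-1)

F(3) = -464*exp(-3/2)/27 + 8/81 + 128*sqrt(2)/189 + 320*exp(-1)/27
F(2/3) = -2*6**(1/3)*uppergamma(2/3, 3/2)/3 + 2**(2/3)/270 + 2*6**(1/3)*uppergamma(2/3, 1)/3 + 4*2**(5/6)*3**(1/3)/7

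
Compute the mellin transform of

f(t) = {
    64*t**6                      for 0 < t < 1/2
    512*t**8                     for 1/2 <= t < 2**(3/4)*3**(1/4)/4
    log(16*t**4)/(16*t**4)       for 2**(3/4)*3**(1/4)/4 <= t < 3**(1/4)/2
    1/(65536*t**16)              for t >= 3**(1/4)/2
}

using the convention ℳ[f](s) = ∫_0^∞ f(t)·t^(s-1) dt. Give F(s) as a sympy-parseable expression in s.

(324*2**(s/4)*(s/4 - 4)*(s/4 + 2)*(s**2/16 - s/2 + 1) - 324*2**(s/4)*(s/4 - 4)*(s/2 + 3)*(s**2/16 - s/2 + 1) - 27*3**(s/4)*s*(s/4 - 4)*(s/4 + 2)*(s/2 + 3)*log(3) + 27*3**(s/4)*s*(s/4 - 4)*(s/4 + 2)*(s/2 + 3)*log(2) - 108*3**(s/4)*(s/4 - 4)*(s/4 + 2)*(s/2 + 3)*log(2) + 108*3**(s/4)*(s/4 - 4)*(s/4 + 2)*(s/2 + 3) + 108*3**(s/4)*(s/4 - 4)*(s/4 + 2)*(s/2 + 3)*log(3) + 729*3**(s/4)*(s/4 - 4)*(s/2 + 3)*(s**2/16 - s/2 + 1) + 27*6**(s/4)*s*(s/4 - 4)*(s/4 + 2)*(s/2 + 3)*log(3)/2 - 54*6**(s/4)*(s/4 - 4)*(s/4 + 2)*(s/2 + 3)*log(3) - 54*6**(s/4)*(s/4 - 4)*(s/4 + 2)*(s/2 + 3) - 2*6**(s/4)*(s/4 + 2)*(s/2 + 3)*(s**2/16 - s/2 + 1))/(648*2**(5*s/4)*(s/4 - 4)*(s/4 + 2)*(s/2 + 3)*(s**2/16 - s/2 + 1))
  -6 < Re(s) < 16

reversing the common scale on t: t**6 on [0, 1); 2*t**8 on [1, 2**(3/4)*3**(1/4)/2); log(t**4)/t**4 on [2**(3/4)*3**(1/4)/2, 3**(1/4)); …
remove the power substitution first: t**3 on [0, 1); 2*t**4 on [1, sqrt(6)/2); log(t**2)/t**2 on [sqrt(6)/2, sqrt(3)); …
the power substitution comes off first: t**(3/2) on [0, 1); 2*t**2 on [1, 3/2); log(t)/t on [3/2, 3); …
f breaks at 1/2, 2**(3/4)*3**(1/4)/4, 3**(1/4)/2 into 4 integrals to sum
between 0 and 1/2 the integrand is 64*t**6·t^(s-1)
on [1/2, 2**(3/4)*3**(1/4)/4): add ∫ 512*t**8·t^(s-1) dt
piece [2**(3/4)*3**(1/4)/4, 3**(1/4)/2): integrate log(16*t**4)/(16*t**4) against the kernel
over [3**(1/4)/2, ∞), the kernel integral of 1/(65536*t**16) enters the sum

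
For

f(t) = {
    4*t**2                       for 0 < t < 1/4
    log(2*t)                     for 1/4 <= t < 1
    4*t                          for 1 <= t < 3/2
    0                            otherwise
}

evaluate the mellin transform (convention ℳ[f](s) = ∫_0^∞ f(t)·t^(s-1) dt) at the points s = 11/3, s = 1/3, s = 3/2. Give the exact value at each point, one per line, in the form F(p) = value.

F(11/3) = -789/847 + 975*2**(2/3)/2106368 + 3*2**(2/3)*log(2)/2816 + 3*log(2)/11 + 243*18**(1/3)/112
F(1/3) = -12 + log(2**(3*2**(1/3)/2 + 3)) + 9*12**(1/3)/4 + 255*2**(1/3)/56
F(3/2) = -9979/5040 + 3*log(2)/4 + 9*sqrt(6)/5

reversing the common scale on t: t**2 on [0, 1/2); log(t) on [1/2, 2); 2*t on [2, 3)
treat the 3 regions marked off by 1/4, 1 separately and sum
between 0 and 1/4 the integrand is 4*t**2·t^(s-1)
segment 1/4 to 1 holds log(2*t); add its integral
[1, 3/2) adds the kernel integral of 4*t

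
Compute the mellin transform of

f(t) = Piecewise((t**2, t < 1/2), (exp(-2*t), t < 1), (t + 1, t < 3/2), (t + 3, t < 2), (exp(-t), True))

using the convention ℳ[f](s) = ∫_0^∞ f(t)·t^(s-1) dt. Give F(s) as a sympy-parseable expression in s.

(20*2**(2*s)*s*(s + 2) + 12*2**(2*s)*(s + 2) + 4*2**s*s*(s + 1)*(s + 2)*uppergamma(s, 2) - 8*2**s*s*(s + 2) - 4*2**s*(s + 2) - 8*3**s*s*(s + 2) - 8*3**s*(s + 2) + 4*s*(s + 1)*(s + 2)*uppergamma(s, 1) - 4*s*(s + 1)*(s + 2)*uppergamma(s, 2) + s*(s + 1))/(4*2**s*s*(s + 1)*(s + 2))
  Re(s) > -2

f breaks at 1/2, 1, 3/2, 2 into 5 integrals to sum
over [0, 1/2), the kernel integral of t**2 enters the sum
segment [1/2, 1) carries exp(-2*t); integrate it
∫ (t + 1)·t^(s-1) over [1, 3/2)
the [3/2, 2) slice contributes ∫ (t + 3)·t^(s-1) dt
on [2, ∞) integrate f = exp(-t) against the kernel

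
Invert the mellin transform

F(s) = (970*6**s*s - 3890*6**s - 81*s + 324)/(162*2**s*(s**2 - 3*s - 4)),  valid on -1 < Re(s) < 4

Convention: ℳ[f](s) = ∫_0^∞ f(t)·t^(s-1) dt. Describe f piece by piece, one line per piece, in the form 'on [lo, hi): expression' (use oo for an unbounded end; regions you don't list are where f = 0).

on [0, 1/2): t
on [1/2, 3): 2*t
on [3, oo): t**(-4)

along the cuts 1/2, 3, ℳ[f](s) splits into 3 integrals
between 0 and 1/2 the integrand is t·t^(s-1)
segment [1/2, 3) carries 2*t; integrate it
[3, ∞) adds the kernel integral of t**(-4)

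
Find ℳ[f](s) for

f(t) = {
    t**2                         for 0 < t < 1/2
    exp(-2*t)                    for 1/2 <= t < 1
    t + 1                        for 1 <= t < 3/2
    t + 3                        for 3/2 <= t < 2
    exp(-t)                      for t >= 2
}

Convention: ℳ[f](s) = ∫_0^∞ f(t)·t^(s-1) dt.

(20*2**(2*s)*s*(s + 2) + 12*2**(2*s)*(s + 2) + 4*2**s*s*(s + 1)*(s + 2)*uppergamma(s, 2) - 8*2**s*s*(s + 2) - 4*2**s*(s + 2) - 8*3**s*s*(s + 2) - 8*3**s*(s + 2) + 4*s*(s + 1)*(s + 2)*uppergamma(s, 1) - 4*s*(s + 1)*(s + 2)*uppergamma(s, 2) + s*(s + 1))/(4*2**s*s*(s + 1)*(s + 2))
  Re(s) > -2

split f at 1/2, 1, 3/2, 2: ℳ[f](s) collects 5 kernel integrals
between 0 and 1/2 the integrand is t**2·t^(s-1)
piece [1/2, 1): integrate exp(-2*t) against the kernel
∫ over [1, 3/2) of (t + 1)·t^(s-1) joins the sum
on [3/2, 2) integrate f = (t + 3) against the kernel
on [2, ∞) integrate f = exp(-t) against the kernel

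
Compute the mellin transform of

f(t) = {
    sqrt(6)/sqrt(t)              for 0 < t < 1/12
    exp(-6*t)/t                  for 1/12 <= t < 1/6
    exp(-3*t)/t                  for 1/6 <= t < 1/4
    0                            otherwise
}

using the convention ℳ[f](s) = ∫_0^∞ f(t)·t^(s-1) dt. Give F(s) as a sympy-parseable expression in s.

undo the shared t-power: sqrt(6)*sqrt(t) on [0, 1/12); exp(-6*t) on [1/12, 1/6); exp(-3*t) on [1/6, 1/4)
undo the common scale on t: sqrt(3)*sqrt(t) on [0, 1/6); exp(-3*t) on [1/6, 1/3); exp(-3*t/2) on [1/3, 1/2)
undo the common scale on t: sqrt(t) on [0, 1/2); exp(-t) on [1/2, 1); exp(-t/2) on [1, 3/2)
the 3 pieces separated at 1/12, 1/6 each add one integral
on [0, 1/12): add ∫ sqrt(6)/sqrt(t)·t^(s-1) dt
∫ over [1/12, 1/6) of exp(-6*t)/t·t^(s-1) joins the sum
∫ over [1/6, 1/4) of exp(-3*t)/t·t^(s-1) joins the sum

3*(2*2**s*(2*s - 1)*uppergamma(s - 1, 1/2) - 2*2**s*(2*s - 1)*uppergamma(s - 1, 1) + 4**s*(2*s - 1)*uppergamma(s - 1, 1/2) - 4**s*(2*s - 1)*uppergamma(s - 1, 3/4) + 4*sqrt(2))/(12**s*(2*s - 1))
  Re(s) > 1/2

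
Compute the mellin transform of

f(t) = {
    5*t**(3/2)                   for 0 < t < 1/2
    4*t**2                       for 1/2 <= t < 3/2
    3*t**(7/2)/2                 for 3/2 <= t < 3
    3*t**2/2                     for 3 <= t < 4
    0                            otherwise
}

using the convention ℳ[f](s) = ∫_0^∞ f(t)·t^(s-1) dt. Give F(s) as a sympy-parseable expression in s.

the 4 pieces separated at 1/2, 3/2, 3 each add one integral
between 0 and 1/2 the integrand is 5*t**(3/2)·t^(s-1)
between 1/2 and 3/2 the integrand is 4*t**2·t^(s-1)
piece [3/2, 3): integrate 3*t**(7/2)/2 against the kernel
on [3, 4) integrate f = 3*t**2/2 against the kernel

(384*2**(2*s)*(2*s + 3)*(2*s + 7) - 81*2**(1/2 - s)*3**(s + 1/2)*(s + 2)*(2*s + 3) + 40*2**(1/2 - s)*(s + 2)*(2*s + 7) - 216*3**s*(2*s + 3)*(2*s + 7) + 1296*3**(s + 1/2)*(s + 2)*(2*s + 3) + 144*3**s*(2*s + 3)*(2*s + 7)/2**s - 16*(2*s + 3)*(2*s + 7)/2**s)/(16*(s + 2)*(2*s + 3)*(2*s + 7))
  Re(s) > -3/2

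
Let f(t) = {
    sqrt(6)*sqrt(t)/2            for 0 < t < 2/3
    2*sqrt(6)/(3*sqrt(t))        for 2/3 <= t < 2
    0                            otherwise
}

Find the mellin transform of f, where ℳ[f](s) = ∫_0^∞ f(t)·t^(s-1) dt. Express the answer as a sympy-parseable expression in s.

(2/3)**(s + 1)*(3**(s + 1/2)*(4*s + 2) - 6*s - 9)/((2*s - 1)*(2*s + 1))
  Re(s) > -1/2

undo the common scale on t: sqrt(t) on [0, 1); 2/sqrt(t) on [1, 3)
strip the shared t-power: t**(3/2) on [0, 1); 2*sqrt(t) on [1, 3)
integrate the 2 segments split at 2/3, then add the results
the [0, 2/3) slice contributes ∫ sqrt(6)*sqrt(t)/2·t^(s-1) dt
∫ over [2/3, 2) of 2*sqrt(6)/(3*sqrt(t))·t^(s-1) joins the sum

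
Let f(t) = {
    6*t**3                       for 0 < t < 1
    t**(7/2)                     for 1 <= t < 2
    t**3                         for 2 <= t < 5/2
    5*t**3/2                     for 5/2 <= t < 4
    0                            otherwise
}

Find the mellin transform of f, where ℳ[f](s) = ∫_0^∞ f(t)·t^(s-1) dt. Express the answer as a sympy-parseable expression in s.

(2560*2**(2*s)*(2*s + 7) - 128*2**s*(2*s + 7) + 256*2**(s + 1/2)*(s + 3) - 375*(5/2)**s*(2*s + 7) + 160*s + 576)/(16*(s + 3)*(2*s + 7))
  Re(s) > -3

f breaks at 1, 2, 5/2 into 4 integrals to sum
over [0, 1), the kernel integral of 6*t**3 enters the sum
over [1, 2), the kernel integral of t**(7/2) enters the sum
between 2 and 5/2 the integrand is t**3·t^(s-1)
for t in [5/2, 4): the term is ∫ 5*t**3/2·t^(s-1)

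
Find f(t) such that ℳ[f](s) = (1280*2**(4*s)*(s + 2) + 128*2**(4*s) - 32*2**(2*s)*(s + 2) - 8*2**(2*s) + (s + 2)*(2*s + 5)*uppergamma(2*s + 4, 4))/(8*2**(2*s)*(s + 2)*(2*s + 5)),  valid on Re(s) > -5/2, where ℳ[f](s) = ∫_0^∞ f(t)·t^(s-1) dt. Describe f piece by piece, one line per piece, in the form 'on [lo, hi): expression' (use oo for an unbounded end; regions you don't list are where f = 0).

remove the shared t-power first: sqrt(t) on [0, 1); 2*sqrt(t) + 1 on [1, 4); exp(-2*sqrt(t)) on [4, ∞)
undo the power substitution: t on [0, 1); 2*t + 1 on [1, 2); exp(-2*t) on [2, ∞)
integrate the 3 segments split at 1, 4, then add the results
[0, 1) adds the kernel integral of t**(5/2)
segment [1, 4) carries t**2*(2*sqrt(t) + 1); integrate it
over [4, ∞), the kernel integral of t**2*exp(-2*sqrt(t)) enters the sum

on [0, 1): t**(5/2)
on [1, 4): t**2*(2*sqrt(t) + 1)
on [4, oo): t**2*exp(-2*sqrt(t))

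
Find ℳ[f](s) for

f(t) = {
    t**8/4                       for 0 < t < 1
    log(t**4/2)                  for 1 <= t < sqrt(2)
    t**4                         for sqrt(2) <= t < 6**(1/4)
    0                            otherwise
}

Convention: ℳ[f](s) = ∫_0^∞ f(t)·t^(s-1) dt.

(-16*2**(s/2)*s**2*(s + 8) + 4*2**(s/2)*s*(s + 4)*(s + 8)*log(2) - 16*2**(s/2)*(s + 4)*(s + 8) + 24*6**(s/4)*s**2*(s + 8) + s**2*(s + 4) + 4*s*(s + 4)*(s + 8)*log(2) + 16*(s + 4)*(s + 8))/(4*s**2*(s + 4)*(s + 8))
  Re(s) > -8

invert the power substitution to get t**4/4 on [0, 1); log(t**2/2) on [1, 2); t**2 on [2, sqrt(6))
undo the power substitution: t**2/4 on [0, 1); log(t/2) on [1, 4); t on [4, 6)
reversing the common scale on t: t**2 on [0, 1/2); log(t) on [1/2, 2); 2*t on [2, 3)
treat the 3 regions marked off by 1, sqrt(2) separately and sum
segment [0, 1) carries t**8/4; integrate it
∫ log(t**4/2)·t^(s-1) over [1, sqrt(2))
piece [sqrt(2), 6**(1/4)): integrate t**4 against the kernel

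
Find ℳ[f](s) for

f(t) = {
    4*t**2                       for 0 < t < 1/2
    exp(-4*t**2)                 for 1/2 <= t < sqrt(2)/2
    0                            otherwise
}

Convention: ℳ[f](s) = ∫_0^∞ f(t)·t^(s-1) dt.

((s + 2)*uppergamma(s/2, 1) - (s + 2)*uppergamma(s/2, 2) + 2)/(2*2**s*(s + 2))
  Re(s) > -2

invert the power substitution to get 4*t on [0, 1/4); exp(-4*t) on [1/4, 1/2)
remove the common scale on t first: 2*t on [0, 1/2); exp(-2*t) on [1/2, 1)
remove the common scale on t first: t on [0, 1); exp(-t) on [1, 2)
treat the 2 regions marked off by 1/2 separately and sum
∫ over [0, 1/2) of 4*t**2·t^(s-1) joins the sum
segment [1/2, sqrt(2)/2) carries exp(-4*t**2); integrate it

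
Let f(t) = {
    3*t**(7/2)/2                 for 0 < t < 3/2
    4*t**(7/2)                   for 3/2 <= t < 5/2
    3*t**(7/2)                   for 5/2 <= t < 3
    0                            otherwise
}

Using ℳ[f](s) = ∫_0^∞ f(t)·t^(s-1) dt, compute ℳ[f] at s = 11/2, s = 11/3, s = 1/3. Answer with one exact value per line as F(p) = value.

F(11/2) = 64274011/9216
F(11/3) = -32805*2**(5/6)*3**(1/6)/11008 + 234375*2**(5/6)*5**(1/6)/5504 + 39366*3**(1/6)/43
F(1/3) = -405*2**(1/6)*3**(5/6)/368 + 375*2**(1/6)*5**(5/6)/184 + 486*3**(5/6)/23

integrate the 3 segments split at 3/2, 5/2, then add the results
over [0, 3/2), the kernel integral of 3*t**(7/2)/2 enters the sum
for t in [3/2, 5/2): the term is ∫ 4*t**(7/2)·t^(s-1)
segment 5/2 to 3 holds 3*t**(7/2); add its integral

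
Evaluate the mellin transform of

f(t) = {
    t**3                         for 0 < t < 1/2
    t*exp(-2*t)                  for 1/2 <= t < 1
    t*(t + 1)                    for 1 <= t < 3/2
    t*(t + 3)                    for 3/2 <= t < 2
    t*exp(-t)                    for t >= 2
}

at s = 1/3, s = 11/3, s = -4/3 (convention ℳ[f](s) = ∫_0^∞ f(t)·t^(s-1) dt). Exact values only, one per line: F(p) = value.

F(1/3) = 2**(2/3)*(-1260*3**(1/3) - 660*2**(1/3) - 280*uppergamma(4/3, 2) + 21 + 280*uppergamma(4/3, 1) + 560*2**(1/3)*uppergamma(4/3, 2) + 3480*2**(2/3))/1120
F(11/3) = 2**(1/3)*(-330480*3**(2/3) - 9520*uppergamma(14/3, 2) - 59520*2**(2/3) + 357 + 9520*uppergamma(14/3, 1) + 152320*2**(2/3)*uppergamma(14/3, 2) + 4853760*2**(1/3))/304640
F(-4/3) = 2**(1/3)*(-3*2**(1/3) - uppergamma(-1/3, 2) + 2**(2/3)*uppergamma(-1/3, 2)/2 + 3/20 + uppergamma(-1/3, 1) + 3*2**(2/3)/4 + 2*3**(2/3))

strip the shared t-power: t on [0, 1/2); exp(-2*t)/t on [1/2, 1); (t + 1)/t on [1, 3/2); …
the shared t-power comes off first: t**2 on [0, 1/2); exp(-2*t) on [1/2, 1); t + 1 on [1, 3/2); …
along the cuts 1/2, 1, 3/2, 2, ℳ[f](s) splits into 5 integrals
the [0, 1/2) slice contributes ∫ t**3·t^(s-1) dt
segment 1/2 to 1 holds t*exp(-2*t); add its integral
segment 1 to 3/2 holds t*(t + 1); add its integral
on [3/2, 2) integrate f = t*(t + 3) against the kernel
∫ over [2, ∞) of t*exp(-t)·t^(s-1) joins the sum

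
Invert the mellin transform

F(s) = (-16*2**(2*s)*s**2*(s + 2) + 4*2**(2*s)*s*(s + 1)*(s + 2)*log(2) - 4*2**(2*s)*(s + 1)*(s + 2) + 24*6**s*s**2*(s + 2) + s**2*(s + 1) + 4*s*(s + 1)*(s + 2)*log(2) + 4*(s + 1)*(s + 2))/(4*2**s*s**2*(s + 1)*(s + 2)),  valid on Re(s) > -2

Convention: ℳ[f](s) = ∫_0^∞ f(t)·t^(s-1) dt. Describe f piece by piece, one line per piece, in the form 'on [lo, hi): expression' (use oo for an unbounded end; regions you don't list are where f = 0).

on [0, 1/2): t**2
on [1/2, 2): log(t)
on [2, 3): 2*t

cuts at 1/2, 2: linearity sums the 3 kernel integrals
for t in [0, 1/2): the term is ∫ t**2·t^(s-1)
piece [1/2, 2): integrate log(t) against the kernel
on [2, 3): add ∫ 2*t·t^(s-1) dt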